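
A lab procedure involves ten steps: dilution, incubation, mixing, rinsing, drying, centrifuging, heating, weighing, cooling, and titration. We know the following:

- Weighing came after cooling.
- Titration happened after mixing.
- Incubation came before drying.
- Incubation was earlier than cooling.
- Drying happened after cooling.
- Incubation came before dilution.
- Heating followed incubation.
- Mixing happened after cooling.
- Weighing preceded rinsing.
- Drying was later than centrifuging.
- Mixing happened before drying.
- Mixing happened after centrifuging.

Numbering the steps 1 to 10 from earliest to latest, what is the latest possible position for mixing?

Mixing must come before drying and titration — 2 steps forced after it.
Everything else can be placed before mixing in some valid order, so mixing can sit as late as position 10 − 2 = 8.

8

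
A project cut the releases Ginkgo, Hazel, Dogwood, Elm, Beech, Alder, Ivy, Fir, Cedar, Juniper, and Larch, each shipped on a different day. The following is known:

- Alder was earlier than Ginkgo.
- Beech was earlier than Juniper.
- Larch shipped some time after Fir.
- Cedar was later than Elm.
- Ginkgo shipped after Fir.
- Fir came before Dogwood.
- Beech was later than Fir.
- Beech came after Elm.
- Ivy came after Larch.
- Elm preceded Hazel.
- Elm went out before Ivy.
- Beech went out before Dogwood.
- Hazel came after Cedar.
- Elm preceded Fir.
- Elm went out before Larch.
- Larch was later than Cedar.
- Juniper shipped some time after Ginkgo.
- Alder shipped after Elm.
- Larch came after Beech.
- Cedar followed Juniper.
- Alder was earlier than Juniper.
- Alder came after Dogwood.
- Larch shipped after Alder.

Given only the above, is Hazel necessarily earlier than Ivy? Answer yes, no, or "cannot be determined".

No chain of stated constraints runs from Hazel to Ivy, and none runs from Ivy to Hazel either.
So the relative order of Hazel and Ivy is not fixed by the given facts.

cannot be determined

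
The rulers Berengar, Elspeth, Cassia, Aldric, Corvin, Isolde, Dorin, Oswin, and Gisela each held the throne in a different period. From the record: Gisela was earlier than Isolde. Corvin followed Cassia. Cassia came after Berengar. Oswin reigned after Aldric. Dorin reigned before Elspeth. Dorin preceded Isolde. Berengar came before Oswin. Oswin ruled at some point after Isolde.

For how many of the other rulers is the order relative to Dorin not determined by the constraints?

5

Forced after Dorin: Elspeth, Isolde, and Oswin.
That leaves Aldric, Berengar, Cassia, Corvin, and Gisela with no forced order relative to Dorin — 5.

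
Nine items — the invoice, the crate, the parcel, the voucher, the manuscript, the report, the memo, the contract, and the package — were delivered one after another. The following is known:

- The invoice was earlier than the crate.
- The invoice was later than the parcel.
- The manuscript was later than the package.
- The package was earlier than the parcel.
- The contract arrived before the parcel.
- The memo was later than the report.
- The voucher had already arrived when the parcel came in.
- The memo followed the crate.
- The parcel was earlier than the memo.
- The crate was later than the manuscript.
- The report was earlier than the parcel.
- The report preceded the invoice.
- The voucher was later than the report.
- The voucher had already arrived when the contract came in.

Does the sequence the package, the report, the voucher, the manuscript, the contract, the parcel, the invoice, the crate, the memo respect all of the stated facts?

Check each stated constraint against the proposed order — e.g. the report is ahead of the invoice; the report is ahead of the memo. Every pair is in the required order; nothing is violated.

yes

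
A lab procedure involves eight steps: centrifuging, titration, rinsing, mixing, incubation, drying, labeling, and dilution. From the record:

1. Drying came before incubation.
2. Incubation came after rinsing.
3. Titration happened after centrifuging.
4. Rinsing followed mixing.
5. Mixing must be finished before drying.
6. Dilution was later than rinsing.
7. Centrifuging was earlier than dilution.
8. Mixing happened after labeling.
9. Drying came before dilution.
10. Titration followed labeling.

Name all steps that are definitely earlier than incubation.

Directly stated before incubation: drying and rinsing.
Labeling reaches incubation via labeling → mixing → drying → incubation.
Mixing reaches incubation via mixing → drying → incubation.

drying, labeling, mixing, rinsing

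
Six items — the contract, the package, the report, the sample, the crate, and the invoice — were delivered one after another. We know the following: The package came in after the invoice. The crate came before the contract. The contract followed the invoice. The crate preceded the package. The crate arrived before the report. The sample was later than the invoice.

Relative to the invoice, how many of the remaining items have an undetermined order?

2

Forced after the invoice: the contract, the package, and the sample.
That leaves the crate and the report with no forced order relative to the invoice — 2.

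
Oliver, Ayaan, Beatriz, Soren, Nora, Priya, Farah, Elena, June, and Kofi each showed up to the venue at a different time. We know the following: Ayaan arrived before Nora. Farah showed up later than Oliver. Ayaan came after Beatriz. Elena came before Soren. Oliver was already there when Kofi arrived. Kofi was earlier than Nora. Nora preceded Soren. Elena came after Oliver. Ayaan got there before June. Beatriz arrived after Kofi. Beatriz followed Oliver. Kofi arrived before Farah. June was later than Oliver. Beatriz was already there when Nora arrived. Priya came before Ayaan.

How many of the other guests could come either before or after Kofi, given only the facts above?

2

Forced before Kofi: Oliver; forced after Kofi: Ayaan, Beatriz, Farah, June, Nora, and Soren.
That leaves Elena and Priya with no forced order relative to Kofi — 2.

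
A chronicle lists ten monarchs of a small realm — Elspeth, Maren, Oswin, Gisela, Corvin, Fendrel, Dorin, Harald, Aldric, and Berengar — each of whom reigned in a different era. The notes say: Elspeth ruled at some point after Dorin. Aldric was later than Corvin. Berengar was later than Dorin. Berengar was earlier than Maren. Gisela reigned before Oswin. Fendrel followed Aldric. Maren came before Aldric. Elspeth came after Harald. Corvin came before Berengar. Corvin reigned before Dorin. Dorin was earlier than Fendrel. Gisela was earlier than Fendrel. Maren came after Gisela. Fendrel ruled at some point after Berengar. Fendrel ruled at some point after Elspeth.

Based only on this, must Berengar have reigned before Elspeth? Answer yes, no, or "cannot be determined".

cannot be determined

No chain of stated constraints runs from Berengar to Elspeth, and none runs from Elspeth to Berengar either.
So the relative order of Berengar and Elspeth is not fixed by the given facts.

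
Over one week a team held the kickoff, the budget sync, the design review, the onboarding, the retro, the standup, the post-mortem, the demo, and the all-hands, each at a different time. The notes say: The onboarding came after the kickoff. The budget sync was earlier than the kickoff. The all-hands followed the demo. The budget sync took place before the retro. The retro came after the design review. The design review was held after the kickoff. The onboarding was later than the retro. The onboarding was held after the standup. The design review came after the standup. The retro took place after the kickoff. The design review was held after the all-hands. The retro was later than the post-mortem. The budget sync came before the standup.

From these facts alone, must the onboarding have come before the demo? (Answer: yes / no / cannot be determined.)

no

Tracing the constraints gives the demo → the all-hands → the design review → the retro → the onboarding, so the demo must come before the onboarding.
That means the onboarding cannot be before the demo.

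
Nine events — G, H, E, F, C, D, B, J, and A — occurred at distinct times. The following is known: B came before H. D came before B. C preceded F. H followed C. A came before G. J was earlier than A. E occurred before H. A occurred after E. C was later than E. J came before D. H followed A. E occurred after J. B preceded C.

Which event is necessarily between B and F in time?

Tracing the constraints gives B → C → F, so C sits after B and before F.
No other event is forced both after B and before F.

C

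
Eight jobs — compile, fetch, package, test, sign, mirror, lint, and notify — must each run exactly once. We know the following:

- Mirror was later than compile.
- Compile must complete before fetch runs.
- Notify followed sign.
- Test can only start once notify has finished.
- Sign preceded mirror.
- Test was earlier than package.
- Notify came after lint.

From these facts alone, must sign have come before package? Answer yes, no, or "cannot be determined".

yes

Chain the constraints: sign → notify → test → package. Each link is directly stated, so sign comes before package.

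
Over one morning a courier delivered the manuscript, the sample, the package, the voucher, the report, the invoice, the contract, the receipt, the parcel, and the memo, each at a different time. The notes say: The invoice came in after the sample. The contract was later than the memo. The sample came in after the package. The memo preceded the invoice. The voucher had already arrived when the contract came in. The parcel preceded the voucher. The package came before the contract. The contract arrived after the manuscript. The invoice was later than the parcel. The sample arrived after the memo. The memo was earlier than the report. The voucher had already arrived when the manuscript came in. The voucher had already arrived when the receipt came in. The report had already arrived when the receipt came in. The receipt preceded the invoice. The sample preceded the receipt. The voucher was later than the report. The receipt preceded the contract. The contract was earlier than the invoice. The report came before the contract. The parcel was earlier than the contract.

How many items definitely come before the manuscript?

Directly stated before the manuscript: the voucher.
The memo reaches the manuscript via the memo → the report → the voucher → the manuscript.
The parcel reaches the manuscript via the parcel → the voucher → the manuscript.
The report reaches the manuscript via the report → the voucher → the manuscript.
No chain forces the receipt (or any of the others) ahead of the manuscript.
That's the memo, the parcel, the report, and the voucher — 4 in all.

4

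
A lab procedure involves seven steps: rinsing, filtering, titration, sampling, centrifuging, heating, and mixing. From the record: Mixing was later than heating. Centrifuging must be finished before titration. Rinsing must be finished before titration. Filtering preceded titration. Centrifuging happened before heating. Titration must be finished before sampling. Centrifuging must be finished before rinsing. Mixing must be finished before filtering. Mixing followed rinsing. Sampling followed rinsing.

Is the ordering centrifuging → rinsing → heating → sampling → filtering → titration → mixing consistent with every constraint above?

no

The constraints require mixing before filtering, but in the proposed sequence filtering appears ahead of mixing. That one violation is enough.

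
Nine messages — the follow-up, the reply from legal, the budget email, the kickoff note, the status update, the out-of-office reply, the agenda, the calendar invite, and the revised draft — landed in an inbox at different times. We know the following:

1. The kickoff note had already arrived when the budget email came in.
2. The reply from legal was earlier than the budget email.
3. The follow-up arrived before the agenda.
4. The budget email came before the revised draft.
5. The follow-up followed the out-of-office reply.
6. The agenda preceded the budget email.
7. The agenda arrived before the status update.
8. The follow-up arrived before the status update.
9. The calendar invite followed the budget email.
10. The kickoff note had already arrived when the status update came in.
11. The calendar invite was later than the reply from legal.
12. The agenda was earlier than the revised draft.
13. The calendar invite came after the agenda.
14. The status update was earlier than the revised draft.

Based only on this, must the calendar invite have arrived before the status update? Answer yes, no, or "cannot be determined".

cannot be determined

No chain of stated constraints runs from the calendar invite to the status update, and none runs from the status update to the calendar invite either.
So the relative order of the calendar invite and the status update is not fixed by the given facts.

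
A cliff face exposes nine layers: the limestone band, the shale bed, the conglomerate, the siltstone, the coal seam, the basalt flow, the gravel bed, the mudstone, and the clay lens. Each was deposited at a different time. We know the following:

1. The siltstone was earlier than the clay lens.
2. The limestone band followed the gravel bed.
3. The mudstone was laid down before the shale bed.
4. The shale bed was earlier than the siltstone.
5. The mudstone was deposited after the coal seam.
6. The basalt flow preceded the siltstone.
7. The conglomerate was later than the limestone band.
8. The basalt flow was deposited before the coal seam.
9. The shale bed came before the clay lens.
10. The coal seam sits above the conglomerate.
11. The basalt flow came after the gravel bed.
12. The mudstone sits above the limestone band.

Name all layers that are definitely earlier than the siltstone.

Directly stated before the siltstone: the basalt flow and the shale bed.
The coal seam reaches the siltstone via the coal seam → the mudstone → the shale bed → the siltstone.
The conglomerate reaches the siltstone via the conglomerate → the coal seam → the mudstone → the shale bed → the siltstone.
The gravel bed reaches the siltstone via the gravel bed → the basalt flow → the siltstone.
Likewise the limestone band and the mudstone each reach the siltstone by chaining the stated constraints.
No chain forces the clay lens ahead of the siltstone.

the basalt flow, the coal seam, the conglomerate, the gravel bed, the limestone band, the mudstone, the shale bed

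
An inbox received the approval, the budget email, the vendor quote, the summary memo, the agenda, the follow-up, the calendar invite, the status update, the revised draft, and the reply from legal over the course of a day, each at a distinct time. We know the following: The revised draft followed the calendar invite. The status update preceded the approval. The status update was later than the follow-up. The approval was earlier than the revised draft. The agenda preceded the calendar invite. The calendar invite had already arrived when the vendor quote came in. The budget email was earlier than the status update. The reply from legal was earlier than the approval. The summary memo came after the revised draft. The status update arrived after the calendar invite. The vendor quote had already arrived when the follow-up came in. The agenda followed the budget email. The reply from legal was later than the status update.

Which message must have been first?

the budget email

The budget email has a chain of constraints placing it before every other message, so the budget email must be first.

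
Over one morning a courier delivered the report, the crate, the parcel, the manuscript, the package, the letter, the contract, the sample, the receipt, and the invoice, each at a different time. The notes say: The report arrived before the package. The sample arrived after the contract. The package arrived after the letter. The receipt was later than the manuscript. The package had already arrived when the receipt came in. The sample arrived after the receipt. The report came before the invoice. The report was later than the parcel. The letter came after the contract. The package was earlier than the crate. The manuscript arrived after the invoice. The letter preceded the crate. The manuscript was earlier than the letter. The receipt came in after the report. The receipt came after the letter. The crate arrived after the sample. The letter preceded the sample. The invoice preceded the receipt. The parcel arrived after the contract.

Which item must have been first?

The contract has a chain of constraints placing it before every other item, so the contract must be first.

the contract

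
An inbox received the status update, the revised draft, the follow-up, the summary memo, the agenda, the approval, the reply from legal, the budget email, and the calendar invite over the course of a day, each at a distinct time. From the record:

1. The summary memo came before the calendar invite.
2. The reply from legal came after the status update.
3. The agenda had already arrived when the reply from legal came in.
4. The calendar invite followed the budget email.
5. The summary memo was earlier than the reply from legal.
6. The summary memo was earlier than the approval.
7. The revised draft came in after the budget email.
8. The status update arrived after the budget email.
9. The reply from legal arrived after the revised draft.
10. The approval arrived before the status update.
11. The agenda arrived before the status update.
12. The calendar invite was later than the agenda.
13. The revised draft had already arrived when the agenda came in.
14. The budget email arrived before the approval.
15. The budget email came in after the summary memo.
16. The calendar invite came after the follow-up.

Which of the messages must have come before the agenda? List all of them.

the budget email, the revised draft, the summary memo

Directly stated before the agenda: the revised draft.
The budget email reaches the agenda via the budget email → the revised draft → the agenda.
The summary memo reaches the agenda via the summary memo → the budget email → the revised draft → the agenda.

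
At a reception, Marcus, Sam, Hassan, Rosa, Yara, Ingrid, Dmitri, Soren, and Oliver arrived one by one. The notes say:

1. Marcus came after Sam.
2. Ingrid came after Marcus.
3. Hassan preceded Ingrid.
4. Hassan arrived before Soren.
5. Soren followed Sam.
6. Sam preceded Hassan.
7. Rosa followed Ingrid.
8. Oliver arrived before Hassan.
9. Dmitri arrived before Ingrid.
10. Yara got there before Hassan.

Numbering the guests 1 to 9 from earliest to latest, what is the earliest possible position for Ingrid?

Dmitri, Hassan, Marcus, Oliver, Sam, and Yara must all come before Ingrid — 6 forced predecessors.
Nothing else is forced ahead of Ingrid, so their earliest slot is position 6 + 1 = 7.

7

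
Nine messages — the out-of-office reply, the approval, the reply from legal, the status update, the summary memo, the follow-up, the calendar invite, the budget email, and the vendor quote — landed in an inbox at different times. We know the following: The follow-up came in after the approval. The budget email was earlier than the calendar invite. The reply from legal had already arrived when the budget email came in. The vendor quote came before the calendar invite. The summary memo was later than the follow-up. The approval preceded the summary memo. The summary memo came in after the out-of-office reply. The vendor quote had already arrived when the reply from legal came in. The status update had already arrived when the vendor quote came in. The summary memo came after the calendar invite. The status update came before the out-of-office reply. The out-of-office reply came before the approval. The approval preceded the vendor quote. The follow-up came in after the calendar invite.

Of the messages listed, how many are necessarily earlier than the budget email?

5

Directly stated before the budget email: the reply from legal.
The approval reaches the budget email via the approval → the vendor quote → the reply from legal → the budget email.
The out-of-office reply reaches the budget email via the out-of-office reply → the approval → the vendor quote → the reply from legal → the budget email.
The status update reaches the budget email via the status update → the vendor quote → the reply from legal → the budget email.
Likewise the vendor quote reaches the budget email by chaining the stated constraints.
That's the approval, the out-of-office reply, the reply from legal, the status update, and the vendor quote — 5 in all.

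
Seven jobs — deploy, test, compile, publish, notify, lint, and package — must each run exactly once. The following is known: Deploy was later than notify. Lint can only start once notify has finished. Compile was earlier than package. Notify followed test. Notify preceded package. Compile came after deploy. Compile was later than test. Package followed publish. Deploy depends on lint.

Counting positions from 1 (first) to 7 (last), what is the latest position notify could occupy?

Notify must come before compile, deploy, lint, and package — 4 stages forced after it.
Everything else can be placed before notify in some valid order, so notify can sit as late as position 7 − 4 = 3.

3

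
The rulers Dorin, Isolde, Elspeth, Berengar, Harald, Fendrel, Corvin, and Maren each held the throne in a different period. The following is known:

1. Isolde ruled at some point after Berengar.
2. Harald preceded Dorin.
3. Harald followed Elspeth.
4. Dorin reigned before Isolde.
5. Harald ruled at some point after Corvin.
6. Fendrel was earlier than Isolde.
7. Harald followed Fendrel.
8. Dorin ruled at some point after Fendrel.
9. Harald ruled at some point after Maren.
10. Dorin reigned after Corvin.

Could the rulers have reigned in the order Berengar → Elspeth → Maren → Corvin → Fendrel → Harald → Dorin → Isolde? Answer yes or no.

yes

Check each stated constraint against the proposed order — e.g. Elspeth is ahead of Harald; Berengar is ahead of Isolde. Every pair is in the required order; nothing is violated.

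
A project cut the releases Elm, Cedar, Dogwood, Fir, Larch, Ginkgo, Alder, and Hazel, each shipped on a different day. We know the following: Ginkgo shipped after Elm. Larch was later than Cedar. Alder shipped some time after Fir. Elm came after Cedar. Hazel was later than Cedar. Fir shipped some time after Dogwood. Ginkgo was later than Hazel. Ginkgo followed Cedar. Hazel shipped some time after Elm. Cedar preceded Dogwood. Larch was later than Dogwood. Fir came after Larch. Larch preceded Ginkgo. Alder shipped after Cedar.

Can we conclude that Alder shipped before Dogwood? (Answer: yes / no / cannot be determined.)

no

Tracing the constraints gives Dogwood → Fir → Alder, so Dogwood must come before Alder.
That means Alder cannot be before Dogwood.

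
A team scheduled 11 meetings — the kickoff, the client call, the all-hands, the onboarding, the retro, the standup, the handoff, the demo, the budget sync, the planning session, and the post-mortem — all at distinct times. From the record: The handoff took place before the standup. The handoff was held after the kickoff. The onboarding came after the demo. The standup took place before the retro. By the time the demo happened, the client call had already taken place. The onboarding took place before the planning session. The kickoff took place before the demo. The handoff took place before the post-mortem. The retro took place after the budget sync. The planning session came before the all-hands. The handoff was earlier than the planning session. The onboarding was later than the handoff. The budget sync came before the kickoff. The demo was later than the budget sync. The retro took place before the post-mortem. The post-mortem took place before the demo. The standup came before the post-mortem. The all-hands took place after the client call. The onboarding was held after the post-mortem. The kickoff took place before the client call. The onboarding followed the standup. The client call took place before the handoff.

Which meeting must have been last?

the all-hands

Every other meeting has a chain of constraints placing it before the all-hands, so the all-hands is last.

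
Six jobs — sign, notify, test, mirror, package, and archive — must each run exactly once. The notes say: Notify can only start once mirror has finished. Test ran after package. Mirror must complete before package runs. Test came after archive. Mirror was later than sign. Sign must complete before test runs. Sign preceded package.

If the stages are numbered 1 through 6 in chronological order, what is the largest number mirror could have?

3

Mirror must come before notify, package, and test — 3 stages forced after it.
Everything else can be placed before mirror in some valid order, so mirror can sit as late as position 6 − 3 = 3.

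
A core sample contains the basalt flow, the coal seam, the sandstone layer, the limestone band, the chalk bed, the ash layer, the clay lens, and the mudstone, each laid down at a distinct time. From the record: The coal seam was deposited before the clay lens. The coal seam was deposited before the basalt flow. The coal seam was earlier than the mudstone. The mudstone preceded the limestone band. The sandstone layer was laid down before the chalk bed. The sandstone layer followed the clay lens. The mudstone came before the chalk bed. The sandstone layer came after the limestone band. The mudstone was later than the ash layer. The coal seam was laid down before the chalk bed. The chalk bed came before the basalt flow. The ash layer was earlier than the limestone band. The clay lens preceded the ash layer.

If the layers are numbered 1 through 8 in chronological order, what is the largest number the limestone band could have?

The limestone band must come before the basalt flow, the chalk bed, and the sandstone layer — 3 layers forced after it.
Everything else can be placed before the limestone band in some valid order, so the limestone band can sit as late as position 8 − 3 = 5.

5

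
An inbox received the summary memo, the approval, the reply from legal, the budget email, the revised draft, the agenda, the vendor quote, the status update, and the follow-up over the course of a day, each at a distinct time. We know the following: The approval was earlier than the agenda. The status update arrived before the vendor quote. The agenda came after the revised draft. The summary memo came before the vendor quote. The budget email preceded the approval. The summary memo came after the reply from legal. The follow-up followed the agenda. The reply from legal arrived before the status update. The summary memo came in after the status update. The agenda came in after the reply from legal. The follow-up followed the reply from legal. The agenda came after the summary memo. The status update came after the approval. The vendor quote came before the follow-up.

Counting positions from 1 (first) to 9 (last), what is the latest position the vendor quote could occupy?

8

The vendor quote must come before the follow-up — 1 message forced after it.
Everything else can be placed before the vendor quote in some valid order, so the vendor quote can sit as late as position 9 − 1 = 8.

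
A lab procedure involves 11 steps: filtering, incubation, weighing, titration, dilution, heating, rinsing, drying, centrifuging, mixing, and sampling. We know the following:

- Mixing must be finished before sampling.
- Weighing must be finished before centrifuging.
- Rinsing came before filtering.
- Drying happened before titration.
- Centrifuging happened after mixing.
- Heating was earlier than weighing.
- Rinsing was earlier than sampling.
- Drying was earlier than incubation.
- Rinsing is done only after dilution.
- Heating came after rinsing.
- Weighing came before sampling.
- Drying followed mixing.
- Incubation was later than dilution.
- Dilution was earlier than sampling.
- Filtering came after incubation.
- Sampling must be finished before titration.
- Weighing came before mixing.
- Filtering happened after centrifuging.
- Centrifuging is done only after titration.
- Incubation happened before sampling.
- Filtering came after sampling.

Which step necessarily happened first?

dilution

Dilution has a chain of constraints placing it before every other step, so dilution must be first.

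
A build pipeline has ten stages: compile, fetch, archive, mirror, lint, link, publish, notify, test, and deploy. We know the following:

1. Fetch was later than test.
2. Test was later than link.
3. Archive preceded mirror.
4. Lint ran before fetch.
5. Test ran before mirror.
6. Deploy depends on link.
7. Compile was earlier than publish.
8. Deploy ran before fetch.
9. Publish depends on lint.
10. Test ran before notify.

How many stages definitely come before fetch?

4

Directly stated before fetch: deploy, lint, and test.
Link reaches fetch via link → deploy → fetch.
That's deploy, link, lint, and test — 4 in all.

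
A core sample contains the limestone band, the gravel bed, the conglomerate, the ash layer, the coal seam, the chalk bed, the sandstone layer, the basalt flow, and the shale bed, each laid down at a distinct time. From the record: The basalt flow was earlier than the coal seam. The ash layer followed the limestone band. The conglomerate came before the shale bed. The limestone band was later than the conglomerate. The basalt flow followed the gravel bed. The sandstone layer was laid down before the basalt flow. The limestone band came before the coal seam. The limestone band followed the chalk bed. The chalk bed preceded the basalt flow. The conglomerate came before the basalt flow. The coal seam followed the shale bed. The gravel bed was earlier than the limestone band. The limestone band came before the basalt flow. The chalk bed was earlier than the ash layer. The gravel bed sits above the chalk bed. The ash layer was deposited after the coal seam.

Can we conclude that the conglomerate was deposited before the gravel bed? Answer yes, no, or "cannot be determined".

No chain of stated constraints runs from the conglomerate to the gravel bed, and none runs from the gravel bed to the conglomerate either.
So the relative order of the conglomerate and the gravel bed is not fixed by the given facts.

cannot be determined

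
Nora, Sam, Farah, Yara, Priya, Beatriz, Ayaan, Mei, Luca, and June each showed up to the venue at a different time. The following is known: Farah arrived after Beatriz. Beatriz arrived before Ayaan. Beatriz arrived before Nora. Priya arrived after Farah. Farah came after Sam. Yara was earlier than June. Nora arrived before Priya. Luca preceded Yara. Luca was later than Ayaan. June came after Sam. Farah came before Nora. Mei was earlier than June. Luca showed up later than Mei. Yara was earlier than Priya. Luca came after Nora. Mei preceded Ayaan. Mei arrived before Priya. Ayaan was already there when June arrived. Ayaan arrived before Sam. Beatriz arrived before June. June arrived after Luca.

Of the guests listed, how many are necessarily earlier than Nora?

Directly stated before Nora: Beatriz and Farah.
Ayaan reaches Nora via Ayaan → Sam → Farah → Nora.
Mei reaches Nora via Mei → Ayaan → Sam → Farah → Nora.
Sam reaches Nora via Sam → Farah → Nora.
No chain forces Yara (or any of the others) ahead of Nora.
That's Ayaan, Beatriz, Farah, Mei, and Sam — 5 in all.

5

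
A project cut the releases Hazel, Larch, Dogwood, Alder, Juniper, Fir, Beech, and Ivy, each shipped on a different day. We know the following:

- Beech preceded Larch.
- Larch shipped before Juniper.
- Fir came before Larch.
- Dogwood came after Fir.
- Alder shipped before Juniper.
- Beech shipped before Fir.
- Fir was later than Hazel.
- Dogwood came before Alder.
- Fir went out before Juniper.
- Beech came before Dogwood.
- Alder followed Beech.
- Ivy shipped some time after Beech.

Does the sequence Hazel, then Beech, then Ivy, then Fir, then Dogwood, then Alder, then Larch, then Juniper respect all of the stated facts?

Check each stated constraint against the proposed order — e.g. Beech is ahead of Alder; Beech is ahead of Larch. Every pair is in the required order; nothing is violated.

yes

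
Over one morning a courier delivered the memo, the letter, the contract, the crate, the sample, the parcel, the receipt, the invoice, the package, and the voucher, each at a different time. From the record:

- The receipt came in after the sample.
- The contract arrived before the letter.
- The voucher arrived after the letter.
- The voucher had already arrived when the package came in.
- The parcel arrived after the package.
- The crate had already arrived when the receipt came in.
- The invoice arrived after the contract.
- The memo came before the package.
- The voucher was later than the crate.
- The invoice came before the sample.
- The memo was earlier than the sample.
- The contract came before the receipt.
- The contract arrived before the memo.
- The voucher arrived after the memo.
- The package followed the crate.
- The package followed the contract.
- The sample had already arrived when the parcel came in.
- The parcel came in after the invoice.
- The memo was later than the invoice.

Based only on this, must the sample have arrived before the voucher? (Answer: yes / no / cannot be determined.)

No chain of stated constraints runs from the sample to the voucher, and none runs from the voucher to the sample either.
So the relative order of the sample and the voucher is not fixed by the given facts.

cannot be determined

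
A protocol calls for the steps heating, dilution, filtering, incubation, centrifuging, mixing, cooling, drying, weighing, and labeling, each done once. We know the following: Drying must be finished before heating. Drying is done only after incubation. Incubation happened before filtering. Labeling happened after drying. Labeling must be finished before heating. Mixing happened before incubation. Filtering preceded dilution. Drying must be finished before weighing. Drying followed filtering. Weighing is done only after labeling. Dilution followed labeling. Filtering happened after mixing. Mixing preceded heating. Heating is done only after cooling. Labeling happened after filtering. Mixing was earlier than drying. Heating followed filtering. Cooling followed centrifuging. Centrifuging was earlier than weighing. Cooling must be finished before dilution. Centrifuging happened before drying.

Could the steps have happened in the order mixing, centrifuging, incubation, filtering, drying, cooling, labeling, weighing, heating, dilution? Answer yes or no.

yes

Check each stated constraint against the proposed order — e.g. centrifuging is ahead of weighing; mixing is ahead of heating. Every pair is in the required order; nothing is violated.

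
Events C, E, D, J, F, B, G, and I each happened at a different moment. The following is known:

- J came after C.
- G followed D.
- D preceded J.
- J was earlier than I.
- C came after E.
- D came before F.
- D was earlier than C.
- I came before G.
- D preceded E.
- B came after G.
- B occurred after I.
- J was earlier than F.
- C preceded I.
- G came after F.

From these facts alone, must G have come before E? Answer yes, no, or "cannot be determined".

Tracing the constraints gives E → C → I → G, so E must come before G.
That means G cannot be before E.

no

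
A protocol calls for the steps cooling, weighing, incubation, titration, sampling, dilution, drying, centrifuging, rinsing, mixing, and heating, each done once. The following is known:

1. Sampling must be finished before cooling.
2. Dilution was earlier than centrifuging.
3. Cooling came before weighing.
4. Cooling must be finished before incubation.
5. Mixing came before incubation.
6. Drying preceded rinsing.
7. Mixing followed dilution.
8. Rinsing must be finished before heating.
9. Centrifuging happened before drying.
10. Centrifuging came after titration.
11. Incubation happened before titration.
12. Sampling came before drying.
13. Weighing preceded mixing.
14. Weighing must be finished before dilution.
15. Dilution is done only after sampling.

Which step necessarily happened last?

Every other step has a chain of constraints placing it before heating, so heating is last.

heating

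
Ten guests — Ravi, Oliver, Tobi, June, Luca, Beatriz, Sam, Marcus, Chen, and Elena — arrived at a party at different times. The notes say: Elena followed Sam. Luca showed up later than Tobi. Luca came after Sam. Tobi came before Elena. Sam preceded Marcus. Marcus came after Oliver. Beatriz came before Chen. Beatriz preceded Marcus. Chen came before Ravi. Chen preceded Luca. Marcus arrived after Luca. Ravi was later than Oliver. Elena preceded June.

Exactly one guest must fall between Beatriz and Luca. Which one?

Chen

Tracing the constraints gives Beatriz → Chen → Luca, so Chen sits after Beatriz and before Luca.
No other guest is forced both after Beatriz and before Luca.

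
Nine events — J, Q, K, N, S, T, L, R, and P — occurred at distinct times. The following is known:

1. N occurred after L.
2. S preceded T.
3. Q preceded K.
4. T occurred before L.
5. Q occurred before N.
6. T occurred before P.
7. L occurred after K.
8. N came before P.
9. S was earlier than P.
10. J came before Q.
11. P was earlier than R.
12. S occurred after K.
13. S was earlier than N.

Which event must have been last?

R

Every other event has a chain of constraints placing it before R, so R is last.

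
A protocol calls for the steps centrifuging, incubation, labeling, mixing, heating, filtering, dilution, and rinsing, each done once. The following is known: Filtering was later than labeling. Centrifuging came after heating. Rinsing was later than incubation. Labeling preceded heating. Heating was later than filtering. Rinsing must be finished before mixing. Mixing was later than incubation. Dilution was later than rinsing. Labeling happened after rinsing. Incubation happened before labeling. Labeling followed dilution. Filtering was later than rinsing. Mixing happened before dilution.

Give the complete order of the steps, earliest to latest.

incubation, rinsing, mixing, dilution, labeling, filtering, heating, centrifuging

The constraints fix every adjacent pair, so only one ordering works:
incubation → rinsing → mixing → dilution → labeling → filtering → heating → centrifuging.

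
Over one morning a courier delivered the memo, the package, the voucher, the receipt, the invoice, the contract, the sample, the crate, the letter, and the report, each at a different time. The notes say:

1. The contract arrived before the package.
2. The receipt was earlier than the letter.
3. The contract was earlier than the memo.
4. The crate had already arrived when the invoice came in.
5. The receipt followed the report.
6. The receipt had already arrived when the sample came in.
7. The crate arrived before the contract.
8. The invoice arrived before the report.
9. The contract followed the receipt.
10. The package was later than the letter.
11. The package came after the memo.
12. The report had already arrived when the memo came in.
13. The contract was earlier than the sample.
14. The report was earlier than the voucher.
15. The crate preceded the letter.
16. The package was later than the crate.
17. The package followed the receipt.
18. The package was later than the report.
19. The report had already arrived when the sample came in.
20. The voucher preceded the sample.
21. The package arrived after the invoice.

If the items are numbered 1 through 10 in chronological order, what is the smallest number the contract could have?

5

The crate, the invoice, the receipt, and the report must all come before the contract — 4 forced predecessors.
Nothing else is forced ahead of the contract, so its earliest slot is position 4 + 1 = 5.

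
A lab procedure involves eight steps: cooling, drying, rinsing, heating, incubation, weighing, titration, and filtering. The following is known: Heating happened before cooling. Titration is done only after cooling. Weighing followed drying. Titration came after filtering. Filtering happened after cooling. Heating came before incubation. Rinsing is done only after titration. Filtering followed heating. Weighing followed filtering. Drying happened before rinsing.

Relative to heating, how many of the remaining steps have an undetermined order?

Forced after heating: cooling, filtering, incubation, rinsing, titration, and weighing.
That leaves drying with no forced order relative to heating — 1.

1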